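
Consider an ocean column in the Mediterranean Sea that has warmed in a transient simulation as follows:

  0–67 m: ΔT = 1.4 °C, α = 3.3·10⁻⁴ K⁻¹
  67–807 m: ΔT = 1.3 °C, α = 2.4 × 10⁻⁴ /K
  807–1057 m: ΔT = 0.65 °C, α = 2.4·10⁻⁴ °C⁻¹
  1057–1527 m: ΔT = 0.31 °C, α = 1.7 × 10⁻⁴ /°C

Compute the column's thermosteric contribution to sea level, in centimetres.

67 × 3.3×10⁻⁴ × 1.4 = 0.030954 m
Layer 2: 740 × 2.4×10⁻⁴ × 1.3 = 0.23088 m
807–1057 m: 250 × 0.65 × 2.4×10⁻⁴ = 0.03900 m
1057–1527 m: 470 × 0.31 × 1.7×10⁻⁴ = 0.024769 m
Δh = 0.030954 + 0.23088 + 0.03900 + 0.024769 = 0.325603 m

Δh ≈ 32.6 cm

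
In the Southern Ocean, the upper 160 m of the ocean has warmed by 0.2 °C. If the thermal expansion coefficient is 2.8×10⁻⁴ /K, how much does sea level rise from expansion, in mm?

9.0 mm of thermosteric rise

Δh = αΔT·H = 2.8×10⁻⁴ × 0.2 × 160 = 0.00896 m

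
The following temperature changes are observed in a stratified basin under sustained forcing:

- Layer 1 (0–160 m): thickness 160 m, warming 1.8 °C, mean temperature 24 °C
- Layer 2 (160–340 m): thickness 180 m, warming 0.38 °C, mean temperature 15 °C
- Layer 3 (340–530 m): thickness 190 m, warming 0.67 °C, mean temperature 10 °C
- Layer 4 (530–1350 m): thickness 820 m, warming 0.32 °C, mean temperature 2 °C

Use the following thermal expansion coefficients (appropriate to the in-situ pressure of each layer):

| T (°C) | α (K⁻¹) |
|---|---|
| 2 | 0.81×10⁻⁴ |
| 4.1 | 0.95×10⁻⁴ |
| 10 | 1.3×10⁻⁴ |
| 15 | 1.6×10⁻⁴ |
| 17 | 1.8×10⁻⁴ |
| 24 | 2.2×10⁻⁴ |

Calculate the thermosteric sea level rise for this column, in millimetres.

Layer 1 at 24 °C → α = 2.2×10⁻⁴ K⁻¹
Layer 2 at 15 °C → α = 1.6×10⁻⁴ K⁻¹
Layer 3 at 10 °C → α = 1.3×10⁻⁴ K⁻¹
Layer 4 at 2 °C → α = 0.81×10⁻⁴ K⁻¹
2.2×10⁻⁴ × 160 × 1.8 = 0.06336 m
Layer 2: 1.6×10⁻⁴ × 180 × 0.38 = 0.010944 m
1.3×10⁻⁴ × 190 × 0.67 = 0.016549 m
0.81×10⁻⁴ × 0.32 × 820 = 0.0212544 m
Δh = 0.06336 + 0.010944 + 0.016549 + 0.0212544 = 0.1121074 m

about 110 mm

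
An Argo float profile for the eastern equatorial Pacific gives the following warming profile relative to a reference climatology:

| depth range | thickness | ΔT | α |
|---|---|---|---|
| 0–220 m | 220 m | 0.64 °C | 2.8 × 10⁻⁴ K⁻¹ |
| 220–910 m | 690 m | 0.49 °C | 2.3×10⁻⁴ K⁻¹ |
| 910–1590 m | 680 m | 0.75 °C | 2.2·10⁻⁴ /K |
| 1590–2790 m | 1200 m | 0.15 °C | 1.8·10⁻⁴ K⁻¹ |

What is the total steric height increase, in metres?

0–220 m: 2.8×10⁻⁴ × 220 × 0.64 = 0.039424 m
690 × 0.49 × 2.3×10⁻⁴ = 0.077763 m
910–1590 m: 680 × 0.75 × 2.2×10⁻⁴ = 0.11220 m
1590–2790 m: 0.15 × 1.8×10⁻⁴ × 1200 = 0.03240 m
Δh = 0.039424 + 0.077763 + 0.11220 + 0.03240 = 0.261787 m

0.262 m of thermosteric rise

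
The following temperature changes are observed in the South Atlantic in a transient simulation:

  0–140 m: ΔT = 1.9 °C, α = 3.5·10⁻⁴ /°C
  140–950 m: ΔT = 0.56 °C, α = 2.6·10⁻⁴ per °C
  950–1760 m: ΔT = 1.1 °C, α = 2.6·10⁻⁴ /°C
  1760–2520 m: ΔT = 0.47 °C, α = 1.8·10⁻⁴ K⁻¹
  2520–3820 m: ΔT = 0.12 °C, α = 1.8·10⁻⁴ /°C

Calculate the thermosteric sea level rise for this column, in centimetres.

about 54 cm

3.5×10⁻⁴ × 140 × 1.9 = 0.09310 m
140–950 m: 0.56 × 810 × 2.6×10⁻⁴ = 0.117936 m
Layer 3: 1.1 × 2.6×10⁻⁴ × 810 = 0.23166 m
Layer 4: 1.8×10⁻⁴ × 0.47 × 760 = 0.064296 m
2520–3820 m: 1300 × 1.8×10⁻⁴ × 0.12 = 0.02808 m
Δh = 0.09310 + 0.117936 + 0.23166 + 0.064296 + 0.02808 = 0.535072 m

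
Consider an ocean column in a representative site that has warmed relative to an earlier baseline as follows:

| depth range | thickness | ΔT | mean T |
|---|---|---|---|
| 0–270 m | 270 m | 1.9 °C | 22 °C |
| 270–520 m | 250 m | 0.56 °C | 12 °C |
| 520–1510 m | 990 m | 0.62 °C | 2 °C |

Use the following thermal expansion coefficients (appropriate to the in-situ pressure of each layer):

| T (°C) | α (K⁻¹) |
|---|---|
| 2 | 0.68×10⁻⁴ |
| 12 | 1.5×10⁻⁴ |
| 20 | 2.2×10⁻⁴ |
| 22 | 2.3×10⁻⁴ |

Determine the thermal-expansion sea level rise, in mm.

Layer 1 at 22 °C → α = 2.3×10⁻⁴ K⁻¹
Layer 2 at 12 °C → α = 1.5×10⁻⁴ K⁻¹
Layer 3 at 2 °C → α = 0.68×10⁻⁴ K⁻¹
Layer 1: 2.3×10⁻⁴ × 1.9 × 270 = 0.11799 m
Layer 2: 0.56 × 1.5×10⁻⁴ × 250 = 0.02100 m
990 × 0.62 × 0.68×10⁻⁴ = 0.0417384 m
Δh = 0.11799 + 0.02100 + 0.0417384 = 0.1807284 m

Δh = 180 mm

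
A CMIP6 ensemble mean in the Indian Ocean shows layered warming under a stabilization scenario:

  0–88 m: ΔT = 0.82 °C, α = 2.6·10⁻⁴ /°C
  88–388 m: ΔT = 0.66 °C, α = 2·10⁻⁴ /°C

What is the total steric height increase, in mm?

Δh = 58.4 mm

0–88 m: 2.6×10⁻⁴ × 0.82 × 88 = 0.0187616 m
88–388 m: 2×10⁻⁴ × 0.66 × 300 = 0.03960 m
Δh = 0.0187616 + 0.03960 = 0.0583616 m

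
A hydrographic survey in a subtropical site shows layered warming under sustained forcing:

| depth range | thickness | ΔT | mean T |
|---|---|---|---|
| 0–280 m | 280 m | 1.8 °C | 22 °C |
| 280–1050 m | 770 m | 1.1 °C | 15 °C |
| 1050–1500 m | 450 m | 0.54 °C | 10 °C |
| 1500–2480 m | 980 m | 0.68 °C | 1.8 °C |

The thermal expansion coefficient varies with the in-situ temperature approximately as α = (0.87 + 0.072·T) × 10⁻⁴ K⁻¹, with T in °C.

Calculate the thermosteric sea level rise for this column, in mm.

390 mm of thermosteric rise

Layer 1: α = (0.87 + 0.072×22)×10⁻⁴ = 2.454×10⁻⁴ K⁻¹
Layer 2: α = (0.87 + 0.072×15)×10⁻⁴ = 1.95×10⁻⁴ K⁻¹
Layer 3: α = (0.87 + 0.072×10)×10⁻⁴ = 1.59×10⁻⁴ K⁻¹
Layer 4: α = (0.87 + 0.072×1.8)×10⁻⁴ = 0.9996×10⁻⁴ K⁻¹
280 × 1.8 × 2.454×10⁻⁴ = 0.1236816 m
Layer 2: 770 × 1.95×10⁻⁴ × 1.1 = 0.165165 m
0.54 × 1.59×10⁻⁴ × 450 = 0.038637 m
1500–2480 m: 0.68 × 0.9996×10⁻⁴ × 980 = 0.066613344 m
Δh = 0.1236816 + 0.165165 + 0.038637 + 0.066613344 = 0.394096944 m ≈ 390 mm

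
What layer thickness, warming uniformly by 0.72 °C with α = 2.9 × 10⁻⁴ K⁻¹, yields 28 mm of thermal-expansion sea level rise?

H = Δh/(αΔT) = 0.028 / (2.9×10⁻⁴ × 0.72) ≈ 134.1 m

about 134 m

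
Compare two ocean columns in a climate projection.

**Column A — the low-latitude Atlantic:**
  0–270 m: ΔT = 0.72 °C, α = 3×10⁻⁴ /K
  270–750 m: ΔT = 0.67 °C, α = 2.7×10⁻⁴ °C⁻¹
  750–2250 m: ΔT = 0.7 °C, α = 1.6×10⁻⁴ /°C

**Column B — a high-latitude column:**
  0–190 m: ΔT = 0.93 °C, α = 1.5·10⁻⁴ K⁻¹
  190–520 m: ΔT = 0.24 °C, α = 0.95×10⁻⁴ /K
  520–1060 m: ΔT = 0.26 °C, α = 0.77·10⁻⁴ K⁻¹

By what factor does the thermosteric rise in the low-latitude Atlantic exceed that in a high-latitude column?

a factor of 7.0

A 270 × 0.72 × 3×10⁻⁴ = 0.05832 m
A Layer 2: 2.7×10⁻⁴ × 0.67 × 480 = 0.086832 m
A 0.7 × 1500 × 1.6×10⁻⁴ = 0.16800 m
A total: 0.313152 m
B Layer 1: 1.5×10⁻⁴ × 0.93 × 190 = 0.026505 m
B 190–520 m: 0.24 × 0.95×10⁻⁴ × 330 = 0.007524 m
B 540 × 0.26 × 0.77×10⁻⁴ = 0.0108108 m
B total: 0.0448398 m
Ratio: 0.313152 / 0.0448398 ≈ 6.984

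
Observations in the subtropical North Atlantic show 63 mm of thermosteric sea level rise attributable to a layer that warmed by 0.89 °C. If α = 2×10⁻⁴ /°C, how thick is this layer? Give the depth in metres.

H = Δh/(αΔT) = 0.063 / (2×10⁻⁴ × 0.89) ≈ 353.9 m

354 m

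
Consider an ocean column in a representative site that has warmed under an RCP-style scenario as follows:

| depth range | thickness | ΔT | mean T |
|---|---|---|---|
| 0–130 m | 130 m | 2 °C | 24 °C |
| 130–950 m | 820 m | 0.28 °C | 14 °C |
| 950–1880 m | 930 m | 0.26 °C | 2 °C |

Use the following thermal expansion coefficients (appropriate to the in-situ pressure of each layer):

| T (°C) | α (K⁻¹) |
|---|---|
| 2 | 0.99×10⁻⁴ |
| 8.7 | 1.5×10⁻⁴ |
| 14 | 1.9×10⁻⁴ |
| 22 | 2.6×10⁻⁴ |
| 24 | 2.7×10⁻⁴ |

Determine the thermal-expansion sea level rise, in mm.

Layer 1 at 24 °C → α = 2.7×10⁻⁴ K⁻¹
Layer 2 at 14 °C → α = 1.9×10⁻⁴ K⁻¹
Layer 3 at 2 °C → α = 0.99×10⁻⁴ K⁻¹
2 × 2.7×10⁻⁴ × 130 = 0.07020 m
130–950 m: 0.28 × 820 × 1.9×10⁻⁴ = 0.043624 m
Layer 3: 0.99×10⁻⁴ × 930 × 0.26 = 0.0239382 m
Δh = 0.07020 + 0.043624 + 0.0239382 = 0.1377622 m

Δh ≈ 138 mm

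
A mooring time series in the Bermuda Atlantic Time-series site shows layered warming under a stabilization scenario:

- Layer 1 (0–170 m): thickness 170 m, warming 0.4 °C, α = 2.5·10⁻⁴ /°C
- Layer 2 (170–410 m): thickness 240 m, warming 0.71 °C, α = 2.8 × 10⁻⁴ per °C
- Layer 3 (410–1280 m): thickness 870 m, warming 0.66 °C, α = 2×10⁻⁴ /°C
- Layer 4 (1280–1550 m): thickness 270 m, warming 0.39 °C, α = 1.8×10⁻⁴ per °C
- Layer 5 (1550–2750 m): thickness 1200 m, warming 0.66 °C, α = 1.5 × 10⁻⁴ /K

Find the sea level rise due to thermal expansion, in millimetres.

Layer 1: 2.5×10⁻⁴ × 170 × 0.4 = 0.01700 m
Layer 2: 240 × 0.71 × 2.8×10⁻⁴ = 0.047712 m
Layer 3: 2×10⁻⁴ × 870 × 0.66 = 0.11484 m
1280–1550 m: 0.39 × 1.8×10⁻⁴ × 270 = 0.018954 m
Layer 5: 1200 × 1.5×10⁻⁴ × 0.66 = 0.11880 m
Δh = 0.01700 + 0.047712 + 0.11484 + 0.018954 + 0.11880 = 0.317306 m ≈ 320 mm

320 mm of thermosteric rise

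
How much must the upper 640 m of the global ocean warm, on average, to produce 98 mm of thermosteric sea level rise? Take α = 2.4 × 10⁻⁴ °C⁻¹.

ΔT ≈ 0.64 K

ΔT = Δh/(αH) = 0.098 / (2.4×10⁻⁴ × 640) ≈ 0.6380 K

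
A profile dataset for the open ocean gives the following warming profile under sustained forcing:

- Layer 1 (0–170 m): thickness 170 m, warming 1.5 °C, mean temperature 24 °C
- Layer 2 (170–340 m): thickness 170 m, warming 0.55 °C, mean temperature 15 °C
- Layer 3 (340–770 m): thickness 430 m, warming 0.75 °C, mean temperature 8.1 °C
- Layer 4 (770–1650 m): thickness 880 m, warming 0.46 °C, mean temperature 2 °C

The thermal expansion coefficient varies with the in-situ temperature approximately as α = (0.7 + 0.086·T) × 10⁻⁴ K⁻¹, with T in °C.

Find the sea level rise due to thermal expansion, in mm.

Δh = 169 mm

Layer 1: α = (0.7 + 0.086×24)×10⁻⁴ = 2.764×10⁻⁴ K⁻¹
Layer 2: α = (0.7 + 0.086×15)×10⁻⁴ = 1.99×10⁻⁴ K⁻¹
Layer 3: α = (0.7 + 0.086×8.1)×10⁻⁴ = 1.3966×10⁻⁴ K⁻¹
Layer 4: α = (0.7 + 0.086×2)×10⁻⁴ = 0.872×10⁻⁴ K⁻¹
2.764×10⁻⁴ × 1.5 × 170 = 0.070482 m
170–340 m: 1.99×10⁻⁴ × 170 × 0.55 = 0.0186065 m
0.75 × 430 × 1.3966×10⁻⁴ = 0.04504035 m
Layer 4: 0.46 × 880 × 0.872×10⁻⁴ = 0.03529856 m
Δh = 0.070482 + 0.0186065 + 0.04504035 + 0.03529856 = 0.16942741 m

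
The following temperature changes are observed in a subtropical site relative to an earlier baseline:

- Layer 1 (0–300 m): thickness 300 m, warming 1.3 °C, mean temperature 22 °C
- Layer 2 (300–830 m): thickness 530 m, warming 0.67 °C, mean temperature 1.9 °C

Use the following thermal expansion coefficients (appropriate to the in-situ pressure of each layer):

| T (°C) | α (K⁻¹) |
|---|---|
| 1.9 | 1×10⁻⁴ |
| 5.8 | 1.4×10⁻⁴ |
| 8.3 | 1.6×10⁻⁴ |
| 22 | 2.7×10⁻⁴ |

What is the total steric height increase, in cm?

Layer 1 at 22 °C → α = 2.7×10⁻⁴ K⁻¹
Layer 2 at 1.9 °C → α = 1×10⁻⁴ K⁻¹
0–300 m: 300 × 2.7×10⁻⁴ × 1.3 = 0.10530 m
Layer 2: 0.67 × 530 × 1×10⁻⁴ = 0.03551 m
Δh = 0.10530 + 0.03551 = 0.14081 m ≈ 14 cm

about 14 cm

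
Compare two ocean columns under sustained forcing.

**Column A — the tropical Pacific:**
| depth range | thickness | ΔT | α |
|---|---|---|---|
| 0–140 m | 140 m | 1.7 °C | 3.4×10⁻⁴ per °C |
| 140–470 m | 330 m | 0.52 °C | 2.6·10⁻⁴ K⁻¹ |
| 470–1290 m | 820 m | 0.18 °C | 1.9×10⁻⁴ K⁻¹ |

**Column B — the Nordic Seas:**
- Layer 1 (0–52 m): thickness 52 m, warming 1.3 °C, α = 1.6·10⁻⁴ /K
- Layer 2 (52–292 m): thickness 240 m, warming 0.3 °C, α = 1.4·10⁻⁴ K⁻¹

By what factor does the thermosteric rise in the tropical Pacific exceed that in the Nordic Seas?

A 0–140 m: 3.4×10⁻⁴ × 140 × 1.7 = 0.08092 m
A 140–470 m: 0.52 × 2.6×10⁻⁴ × 330 = 0.044616 m
A Layer 3: 820 × 0.18 × 1.9×10⁻⁴ = 0.028044 m
A total: 0.15358 m
B 1.3 × 1.6×10⁻⁴ × 52 = 0.010816 m
B 0.3 × 240 × 1.4×10⁻⁴ = 0.01008 m
B total: 0.020896 m
Ratio: 0.15358 / 0.020896 ≈ 7.350

7.35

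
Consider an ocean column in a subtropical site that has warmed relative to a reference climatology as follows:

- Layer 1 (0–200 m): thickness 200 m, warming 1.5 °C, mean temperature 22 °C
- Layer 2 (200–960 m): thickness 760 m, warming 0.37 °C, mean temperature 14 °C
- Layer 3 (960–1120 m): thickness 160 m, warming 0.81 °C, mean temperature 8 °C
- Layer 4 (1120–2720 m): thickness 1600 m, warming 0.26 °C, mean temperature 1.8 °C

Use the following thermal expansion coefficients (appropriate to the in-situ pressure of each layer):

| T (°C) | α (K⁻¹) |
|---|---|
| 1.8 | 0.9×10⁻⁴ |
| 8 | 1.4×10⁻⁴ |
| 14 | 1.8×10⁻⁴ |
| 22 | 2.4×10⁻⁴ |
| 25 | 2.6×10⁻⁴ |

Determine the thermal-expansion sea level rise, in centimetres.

18 cm of thermosteric rise

Layer 1 at 22 °C → α = 2.4×10⁻⁴ K⁻¹
Layer 2 at 14 °C → α = 1.8×10⁻⁴ K⁻¹
Layer 3 at 8 °C → α = 1.4×10⁻⁴ K⁻¹
Layer 4 at 1.8 °C → α = 0.9×10⁻⁴ K⁻¹
Layer 1: 1.5 × 200 × 2.4×10⁻⁴ = 0.07200 m
Layer 2: 0.37 × 1.8×10⁻⁴ × 760 = 0.050616 m
160 × 0.81 × 1.4×10⁻⁴ = 0.018144 m
1120–2720 m: 1600 × 0.9×10⁻⁴ × 0.26 = 0.03744 m
Δh = 0.07200 + 0.050616 + 0.018144 + 0.03744 = 0.17820 m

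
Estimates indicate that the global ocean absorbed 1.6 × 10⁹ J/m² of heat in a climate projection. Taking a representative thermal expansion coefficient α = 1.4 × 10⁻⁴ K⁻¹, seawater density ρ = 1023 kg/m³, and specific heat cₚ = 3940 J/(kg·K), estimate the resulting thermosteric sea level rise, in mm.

Δh = αQ/(ρcₚ) = 1.4×10⁻⁴ × 1.6×10⁹ / (1023 × 3940) ≈ 0.055575 m

Δh = 56 mm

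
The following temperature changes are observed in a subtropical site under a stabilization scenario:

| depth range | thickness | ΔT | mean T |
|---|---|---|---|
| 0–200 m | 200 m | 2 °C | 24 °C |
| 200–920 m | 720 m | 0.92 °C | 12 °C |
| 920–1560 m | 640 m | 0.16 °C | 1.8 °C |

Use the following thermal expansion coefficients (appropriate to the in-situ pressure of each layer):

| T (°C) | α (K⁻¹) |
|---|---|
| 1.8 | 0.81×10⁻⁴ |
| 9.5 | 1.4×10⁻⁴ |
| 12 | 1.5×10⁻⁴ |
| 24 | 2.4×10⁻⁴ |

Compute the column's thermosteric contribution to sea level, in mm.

204 mm of thermosteric rise

Layer 1 at 24 °C → α = 2.4×10⁻⁴ K⁻¹
Layer 2 at 12 °C → α = 1.5×10⁻⁴ K⁻¹
Layer 3 at 1.8 °C → α = 0.81×10⁻⁴ K⁻¹
Layer 1: 2 × 2.4×10⁻⁴ × 200 = 0.09600 m
Layer 2: 0.92 × 1.5×10⁻⁴ × 720 = 0.09936 m
640 × 0.16 × 0.81×10⁻⁴ = 0.0082944 m
Δh = 0.09600 + 0.09936 + 0.0082944 = 0.2036544 m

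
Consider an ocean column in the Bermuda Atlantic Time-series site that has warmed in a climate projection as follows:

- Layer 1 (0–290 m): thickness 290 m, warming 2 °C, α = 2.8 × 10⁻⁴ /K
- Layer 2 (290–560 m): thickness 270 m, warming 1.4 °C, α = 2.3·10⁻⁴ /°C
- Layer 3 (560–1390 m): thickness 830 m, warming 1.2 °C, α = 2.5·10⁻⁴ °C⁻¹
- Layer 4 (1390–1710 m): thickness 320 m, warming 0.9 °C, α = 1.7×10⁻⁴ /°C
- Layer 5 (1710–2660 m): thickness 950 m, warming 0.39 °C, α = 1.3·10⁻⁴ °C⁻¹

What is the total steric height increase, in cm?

Layer 1: 290 × 2.8×10⁻⁴ × 2 = 0.16240 m
Layer 2: 2.3×10⁻⁴ × 270 × 1.4 = 0.08694 m
560–1390 m: 830 × 1.2 × 2.5×10⁻⁴ = 0.24900 m
1390–1710 m: 1.7×10⁻⁴ × 0.9 × 320 = 0.04896 m
950 × 1.3×10⁻⁴ × 0.39 = 0.048165 m
Δh = 0.16240 + 0.08694 + 0.24900 + 0.04896 + 0.048165 = 0.595465 m

Δh ≈ 59.5 cm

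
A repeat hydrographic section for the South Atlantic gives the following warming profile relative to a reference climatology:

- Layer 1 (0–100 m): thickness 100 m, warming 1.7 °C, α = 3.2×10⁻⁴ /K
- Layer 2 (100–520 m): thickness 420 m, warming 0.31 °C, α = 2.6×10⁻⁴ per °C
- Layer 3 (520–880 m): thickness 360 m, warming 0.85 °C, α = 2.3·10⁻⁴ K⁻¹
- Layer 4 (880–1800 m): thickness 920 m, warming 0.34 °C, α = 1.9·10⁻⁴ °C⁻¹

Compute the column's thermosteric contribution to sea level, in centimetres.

Δh = 22 cm

Layer 1: 1.7 × 3.2×10⁻⁴ × 100 = 0.05440 m
Layer 2: 0.31 × 420 × 2.6×10⁻⁴ = 0.033852 m
Layer 3: 2.3×10⁻⁴ × 0.85 × 360 = 0.07038 m
Layer 4: 0.34 × 1.9×10⁻⁴ × 920 = 0.059432 m
Δh = 0.05440 + 0.033852 + 0.07038 + 0.059432 = 0.218064 m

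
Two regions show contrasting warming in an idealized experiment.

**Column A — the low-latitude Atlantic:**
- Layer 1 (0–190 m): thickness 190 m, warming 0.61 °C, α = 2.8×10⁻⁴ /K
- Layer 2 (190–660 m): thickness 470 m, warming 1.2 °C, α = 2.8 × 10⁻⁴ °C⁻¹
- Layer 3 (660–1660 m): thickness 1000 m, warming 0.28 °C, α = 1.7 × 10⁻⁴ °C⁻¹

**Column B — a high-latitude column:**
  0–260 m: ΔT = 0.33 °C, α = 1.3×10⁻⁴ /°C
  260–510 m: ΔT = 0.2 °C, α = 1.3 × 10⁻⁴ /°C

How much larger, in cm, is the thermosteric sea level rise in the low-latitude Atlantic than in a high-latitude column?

A 190 × 0.61 × 2.8×10⁻⁴ = 0.032452 m
A 2.8×10⁻⁴ × 470 × 1.2 = 0.15792 m
A 660–1660 m: 0.28 × 1.7×10⁻⁴ × 1000 = 0.04760 m
A total: 0.237972 m
B 260 × 0.33 × 1.3×10⁻⁴ = 0.011154 m
B 250 × 0.2 × 1.3×10⁻⁴ = 0.00650 m
B total: 0.017654 m
Difference: 0.237972 − 0.017654 = 0.220318 m

22 cm larger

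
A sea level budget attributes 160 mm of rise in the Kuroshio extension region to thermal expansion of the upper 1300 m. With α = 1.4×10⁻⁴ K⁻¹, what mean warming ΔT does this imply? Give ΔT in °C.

ΔT = Δh/(αH) = 0.16 / (1.4×10⁻⁴ × 1300) ≈ 0.8791 °C

0.879 °C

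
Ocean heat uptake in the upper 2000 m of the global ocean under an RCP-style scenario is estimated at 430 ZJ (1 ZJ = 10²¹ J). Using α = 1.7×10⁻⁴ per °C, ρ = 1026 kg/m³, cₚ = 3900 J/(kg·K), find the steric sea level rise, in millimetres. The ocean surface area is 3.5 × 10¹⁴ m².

about 52.2 mm

Per unit area: Q = 430×10²¹ / (3.5×10¹⁴) ≈ 1.229×10⁹ J/m²
Δh = αQ/(ρcₚ) = 1.7×10⁻⁴ × 1.229×10⁹ / (1026 × 3900) ≈ 0.052214 m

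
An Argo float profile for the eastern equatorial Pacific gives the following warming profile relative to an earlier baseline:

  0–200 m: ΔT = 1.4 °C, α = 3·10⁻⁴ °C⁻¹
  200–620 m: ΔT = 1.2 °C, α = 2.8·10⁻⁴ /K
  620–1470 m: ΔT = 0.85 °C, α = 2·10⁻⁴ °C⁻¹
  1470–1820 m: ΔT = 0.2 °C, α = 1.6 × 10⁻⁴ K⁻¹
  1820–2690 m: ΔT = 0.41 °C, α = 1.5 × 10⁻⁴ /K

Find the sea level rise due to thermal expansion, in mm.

0–200 m: 1.4 × 3×10⁻⁴ × 200 = 0.08400 m
420 × 2.8×10⁻⁴ × 1.2 = 0.14112 m
620–1470 m: 0.85 × 2×10⁻⁴ × 850 = 0.14450 m
Layer 4: 1.6×10⁻⁴ × 0.2 × 350 = 0.01120 m
0.41 × 870 × 1.5×10⁻⁴ = 0.053505 m
Δh = 0.08400 + 0.14112 + 0.14450 + 0.01120 + 0.053505 = 0.434325 m

434 mm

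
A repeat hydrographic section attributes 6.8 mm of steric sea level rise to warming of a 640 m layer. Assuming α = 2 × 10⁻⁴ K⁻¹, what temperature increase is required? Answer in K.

0.0531 K

ΔT = Δh/(αH) = 0.0068 / (2×10⁻⁴ × 640) ≈ 0.05313 K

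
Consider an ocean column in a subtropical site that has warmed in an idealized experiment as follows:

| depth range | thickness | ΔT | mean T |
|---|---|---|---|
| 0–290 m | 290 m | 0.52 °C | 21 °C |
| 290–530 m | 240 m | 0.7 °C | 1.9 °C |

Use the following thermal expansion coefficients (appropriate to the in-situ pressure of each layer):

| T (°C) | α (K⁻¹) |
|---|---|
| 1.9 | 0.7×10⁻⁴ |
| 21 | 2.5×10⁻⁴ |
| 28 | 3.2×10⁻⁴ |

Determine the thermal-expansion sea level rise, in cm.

Layer 1 at 21 °C → α = 2.5×10⁻⁴ K⁻¹
Layer 2 at 1.9 °C → α = 0.7×10⁻⁴ K⁻¹
0–290 m: 2.5×10⁻⁴ × 0.52 × 290 = 0.03770 m
Layer 2: 0.7×10⁻⁴ × 0.7 × 240 = 0.01176 m
Δh = 0.03770 + 0.01176 = 0.04946 m

4.95 cm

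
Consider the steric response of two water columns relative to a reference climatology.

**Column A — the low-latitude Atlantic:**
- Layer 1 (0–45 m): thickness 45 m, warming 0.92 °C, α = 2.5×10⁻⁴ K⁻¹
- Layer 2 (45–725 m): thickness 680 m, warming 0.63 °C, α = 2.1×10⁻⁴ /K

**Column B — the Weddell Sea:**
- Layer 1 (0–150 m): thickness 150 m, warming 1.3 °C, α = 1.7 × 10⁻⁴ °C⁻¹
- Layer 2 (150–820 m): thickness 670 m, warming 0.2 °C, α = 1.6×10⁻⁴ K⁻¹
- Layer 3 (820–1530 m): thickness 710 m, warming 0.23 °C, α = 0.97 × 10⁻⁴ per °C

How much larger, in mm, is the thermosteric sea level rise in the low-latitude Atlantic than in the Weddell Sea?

A 0.92 × 45 × 2.5×10⁻⁴ = 0.01035 m
A Layer 2: 0.63 × 680 × 2.1×10⁻⁴ = 0.089964 m
A total: 0.100314 m
B 0–150 m: 1.3 × 1.7×10⁻⁴ × 150 = 0.03315 m
B 670 × 1.6×10⁻⁴ × 0.2 = 0.02144 m
B Layer 3: 0.23 × 710 × 0.97×10⁻⁴ = 0.0158401 m
B total: 0.0704301 m
Difference: 0.100314 − 0.0704301 = 0.0298839 m

30 mm larger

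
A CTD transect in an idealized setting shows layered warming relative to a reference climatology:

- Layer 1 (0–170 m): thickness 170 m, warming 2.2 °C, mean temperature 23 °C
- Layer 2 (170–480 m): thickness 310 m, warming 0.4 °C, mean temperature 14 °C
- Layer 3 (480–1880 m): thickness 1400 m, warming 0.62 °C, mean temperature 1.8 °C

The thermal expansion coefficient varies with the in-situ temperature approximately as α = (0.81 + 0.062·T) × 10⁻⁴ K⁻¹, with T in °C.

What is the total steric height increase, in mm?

Layer 1: α = (0.81 + 0.062×23)×10⁻⁴ = 2.236×10⁻⁴ K⁻¹
Layer 2: α = (0.81 + 0.062×14)×10⁻⁴ = 1.678×10⁻⁴ K⁻¹
Layer 3: α = (0.81 + 0.062×1.8)×10⁻⁴ = 0.9216×10⁻⁴ K⁻¹
Layer 1: 2.236×10⁻⁴ × 170 × 2.2 = 0.0836264 m
170–480 m: 0.4 × 310 × 1.678×10⁻⁴ = 0.0208072 m
480–1880 m: 0.9216×10⁻⁴ × 0.62 × 1400 = 0.07999488 m
Δh = 0.0836264 + 0.0208072 + 0.07999488 = 0.18442848 m ≈ 184 mm

Δh ≈ 184 mm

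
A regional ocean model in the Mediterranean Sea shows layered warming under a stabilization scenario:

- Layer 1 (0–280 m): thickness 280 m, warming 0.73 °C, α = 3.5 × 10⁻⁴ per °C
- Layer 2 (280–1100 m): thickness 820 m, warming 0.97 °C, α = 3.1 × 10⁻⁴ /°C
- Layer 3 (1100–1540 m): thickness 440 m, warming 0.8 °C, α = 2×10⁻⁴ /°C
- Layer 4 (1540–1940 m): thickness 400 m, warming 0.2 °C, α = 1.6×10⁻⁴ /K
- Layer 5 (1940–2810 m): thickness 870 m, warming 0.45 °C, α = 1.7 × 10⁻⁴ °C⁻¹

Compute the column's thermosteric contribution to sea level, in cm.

Layer 1: 3.5×10⁻⁴ × 280 × 0.73 = 0.07154 m
280–1100 m: 0.97 × 820 × 3.1×10⁻⁴ = 0.246574 m
440 × 0.8 × 2×10⁻⁴ = 0.07040 m
1.6×10⁻⁴ × 400 × 0.2 = 0.01280 m
1.7×10⁻⁴ × 0.45 × 870 = 0.066555 m
Δh = 0.07154 + 0.246574 + 0.07040 + 0.01280 + 0.066555 = 0.467869 m

46.8 cm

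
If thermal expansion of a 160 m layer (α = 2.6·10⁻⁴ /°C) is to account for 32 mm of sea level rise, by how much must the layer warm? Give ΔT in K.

ΔT = Δh/(αH) = 0.032 / (2.6×10⁻⁴ × 160) ≈ 0.7692 K

about 0.77 K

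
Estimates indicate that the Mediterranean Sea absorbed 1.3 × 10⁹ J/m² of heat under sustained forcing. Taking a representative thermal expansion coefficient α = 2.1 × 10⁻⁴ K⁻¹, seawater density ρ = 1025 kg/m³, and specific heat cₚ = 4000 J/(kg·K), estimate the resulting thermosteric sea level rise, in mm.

Δh ≈ 66.6 mm

Δh = αQ/(ρcₚ) = 2.1×10⁻⁴ × 1.3×10⁹ / (1025 × 4000) ≈ 0.066585 m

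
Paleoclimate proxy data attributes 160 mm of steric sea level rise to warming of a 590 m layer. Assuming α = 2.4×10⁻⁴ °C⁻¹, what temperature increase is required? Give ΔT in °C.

ΔT = Δh/(αH) = 0.16 / (2.4×10⁻⁴ × 590) ≈ 1.130 °C

about 1.13 °C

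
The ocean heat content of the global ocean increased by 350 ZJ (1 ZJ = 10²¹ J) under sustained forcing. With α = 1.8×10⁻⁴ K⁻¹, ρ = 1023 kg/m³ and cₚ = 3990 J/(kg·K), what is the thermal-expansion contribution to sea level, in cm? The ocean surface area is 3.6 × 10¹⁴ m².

4.3 cm

Per unit area: Q = 350×10²¹ / (3.6×10¹⁴) ≈ 9.722×10⁸ J/m²
Δh = αQ/(ρcₚ) = 1.8×10⁻⁴ × 9.722×10⁸ / (1023 × 3990) ≈ 0.042873 m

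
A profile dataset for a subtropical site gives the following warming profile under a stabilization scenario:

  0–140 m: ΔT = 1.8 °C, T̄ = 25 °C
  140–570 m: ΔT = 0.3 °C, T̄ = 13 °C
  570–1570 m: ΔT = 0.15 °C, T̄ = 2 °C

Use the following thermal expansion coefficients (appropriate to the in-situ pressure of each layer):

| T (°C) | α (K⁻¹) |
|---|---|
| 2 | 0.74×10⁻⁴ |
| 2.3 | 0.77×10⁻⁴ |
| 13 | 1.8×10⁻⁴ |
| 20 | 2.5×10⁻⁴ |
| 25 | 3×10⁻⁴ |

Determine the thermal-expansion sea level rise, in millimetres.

Layer 1 at 25 °C → α = 3×10⁻⁴ K⁻¹
Layer 2 at 13 °C → α = 1.8×10⁻⁴ K⁻¹
Layer 3 at 2 °C → α = 0.74×10⁻⁴ K⁻¹
0–140 m: 140 × 1.8 × 3×10⁻⁴ = 0.07560 m
Layer 2: 1.8×10⁻⁴ × 0.3 × 430 = 0.02322 m
Layer 3: 0.74×10⁻⁴ × 0.15 × 1000 = 0.01110 m
Δh = 0.07560 + 0.02322 + 0.01110 = 0.10992 m

110 mm of thermosteric rise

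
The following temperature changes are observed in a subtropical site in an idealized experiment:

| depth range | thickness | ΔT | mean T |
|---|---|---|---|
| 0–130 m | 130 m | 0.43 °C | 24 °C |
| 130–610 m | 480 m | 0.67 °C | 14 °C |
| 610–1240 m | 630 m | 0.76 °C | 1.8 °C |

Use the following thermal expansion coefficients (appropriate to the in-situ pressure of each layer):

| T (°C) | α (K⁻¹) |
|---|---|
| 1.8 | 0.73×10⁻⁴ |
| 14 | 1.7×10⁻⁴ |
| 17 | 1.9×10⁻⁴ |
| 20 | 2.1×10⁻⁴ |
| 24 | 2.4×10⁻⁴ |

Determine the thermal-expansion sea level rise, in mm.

Δh ≈ 103 mm

Layer 1 at 24 °C → α = 2.4×10⁻⁴ K⁻¹
Layer 2 at 14 °C → α = 1.7×10⁻⁴ K⁻¹
Layer 3 at 1.8 °C → α = 0.73×10⁻⁴ K⁻¹
0–130 m: 2.4×10⁻⁴ × 130 × 0.43 = 0.013416 m
480 × 1.7×10⁻⁴ × 0.67 = 0.054672 m
610–1240 m: 0.76 × 0.73×10⁻⁴ × 630 = 0.0349524 m
Δh = 0.013416 + 0.054672 + 0.0349524 = 0.1030404 m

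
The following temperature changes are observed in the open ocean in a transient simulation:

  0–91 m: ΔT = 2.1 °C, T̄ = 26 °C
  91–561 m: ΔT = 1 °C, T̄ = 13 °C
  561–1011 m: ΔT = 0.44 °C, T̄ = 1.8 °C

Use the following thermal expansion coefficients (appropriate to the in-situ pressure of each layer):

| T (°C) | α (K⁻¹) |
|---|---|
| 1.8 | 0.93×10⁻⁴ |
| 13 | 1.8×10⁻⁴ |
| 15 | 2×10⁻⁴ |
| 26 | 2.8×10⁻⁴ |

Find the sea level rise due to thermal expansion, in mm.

Layer 1 at 26 °C → α = 2.8×10⁻⁴ K⁻¹
Layer 2 at 13 °C → α = 1.8×10⁻⁴ K⁻¹
Layer 3 at 1.8 °C → α = 0.93×10⁻⁴ K⁻¹
Layer 1: 91 × 2.8×10⁻⁴ × 2.1 = 0.053508 m
91–561 m: 1.8×10⁻⁴ × 1 × 470 = 0.08460 m
561–1011 m: 0.93×10⁻⁴ × 0.44 × 450 = 0.018414 m
Δh = 0.053508 + 0.08460 + 0.018414 = 0.156522 m ≈ 157 mm

157 mm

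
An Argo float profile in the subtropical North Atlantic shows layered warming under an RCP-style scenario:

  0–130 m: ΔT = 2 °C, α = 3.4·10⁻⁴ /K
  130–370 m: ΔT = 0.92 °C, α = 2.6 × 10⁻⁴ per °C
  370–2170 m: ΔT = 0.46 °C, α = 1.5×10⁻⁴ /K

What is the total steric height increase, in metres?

0.270 m

Layer 1: 2 × 3.4×10⁻⁴ × 130 = 0.08840 m
240 × 0.92 × 2.6×10⁻⁴ = 0.057408 m
Layer 3: 1.5×10⁻⁴ × 1800 × 0.46 = 0.12420 m
Δh = 0.08840 + 0.057408 + 0.12420 = 0.270008 m ≈ 0.270 m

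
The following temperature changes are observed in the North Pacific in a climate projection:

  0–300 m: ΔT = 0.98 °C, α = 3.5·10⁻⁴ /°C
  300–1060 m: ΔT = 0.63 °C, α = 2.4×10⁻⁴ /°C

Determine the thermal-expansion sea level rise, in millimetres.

0–300 m: 3.5×10⁻⁴ × 300 × 0.98 = 0.10290 m
0.63 × 2.4×10⁻⁴ × 760 = 0.114912 m
Δh = 0.10290 + 0.114912 = 0.217812 m

Δh = 218 mm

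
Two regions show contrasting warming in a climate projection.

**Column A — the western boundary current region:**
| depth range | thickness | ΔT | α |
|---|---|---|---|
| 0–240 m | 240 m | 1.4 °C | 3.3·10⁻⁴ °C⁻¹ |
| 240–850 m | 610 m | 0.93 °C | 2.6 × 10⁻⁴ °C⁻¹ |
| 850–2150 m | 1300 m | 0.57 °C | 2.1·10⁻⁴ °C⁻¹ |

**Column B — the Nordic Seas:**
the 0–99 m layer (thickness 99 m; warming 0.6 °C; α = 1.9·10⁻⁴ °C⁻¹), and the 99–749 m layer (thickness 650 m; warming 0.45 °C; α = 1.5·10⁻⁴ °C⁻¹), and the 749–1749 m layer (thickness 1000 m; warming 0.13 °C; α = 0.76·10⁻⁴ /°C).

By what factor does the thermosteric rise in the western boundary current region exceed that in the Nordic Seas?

A 0–240 m: 3.3×10⁻⁴ × 1.4 × 240 = 0.11088 m
A 0.93 × 2.6×10⁻⁴ × 610 = 0.147498 m
A Layer 3: 2.1×10⁻⁴ × 1300 × 0.57 = 0.15561 m
A total: 0.413988 m
B 0.6 × 1.9×10⁻⁴ × 99 = 0.011286 m
B Layer 2: 1.5×10⁻⁴ × 0.45 × 650 = 0.043875 m
B 0.76×10⁻⁴ × 0.13 × 1000 = 0.00988 m
B total: 0.065041 m
Ratio: 0.413988 / 0.065041 ≈ 6.365

6.37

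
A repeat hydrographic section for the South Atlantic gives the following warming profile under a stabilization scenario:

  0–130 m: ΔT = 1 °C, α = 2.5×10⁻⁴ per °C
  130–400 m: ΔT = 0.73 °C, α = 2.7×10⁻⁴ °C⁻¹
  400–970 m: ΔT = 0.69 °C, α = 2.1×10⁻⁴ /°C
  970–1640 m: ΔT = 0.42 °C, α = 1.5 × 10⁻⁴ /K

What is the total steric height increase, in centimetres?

Layer 1: 1 × 2.5×10⁻⁴ × 130 = 0.03250 m
270 × 0.73 × 2.7×10⁻⁴ = 0.053217 m
0.69 × 570 × 2.1×10⁻⁴ = 0.082593 m
970–1640 m: 670 × 1.5×10⁻⁴ × 0.42 = 0.04221 m
Δh = 0.03250 + 0.053217 + 0.082593 + 0.04221 = 0.21052 m

21 cm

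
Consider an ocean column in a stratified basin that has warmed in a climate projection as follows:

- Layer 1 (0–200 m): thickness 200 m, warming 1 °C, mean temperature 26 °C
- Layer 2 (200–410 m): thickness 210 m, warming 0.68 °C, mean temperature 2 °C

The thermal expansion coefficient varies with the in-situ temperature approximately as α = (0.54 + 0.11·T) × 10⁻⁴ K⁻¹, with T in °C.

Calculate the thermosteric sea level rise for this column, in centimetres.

Layer 1: α = (0.54 + 0.11×26)×10⁻⁴ = 3.4×10⁻⁴ K⁻¹
Layer 2: α = (0.54 + 0.11×2)×10⁻⁴ = 0.76×10⁻⁴ K⁻¹
0–200 m: 1 × 3.4×10⁻⁴ × 200 = 0.06800 m
200–410 m: 0.68 × 210 × 0.76×10⁻⁴ = 0.0108528 m
Δh = 0.06800 + 0.0108528 = 0.0788528 m

7.9 cm of thermosteric rise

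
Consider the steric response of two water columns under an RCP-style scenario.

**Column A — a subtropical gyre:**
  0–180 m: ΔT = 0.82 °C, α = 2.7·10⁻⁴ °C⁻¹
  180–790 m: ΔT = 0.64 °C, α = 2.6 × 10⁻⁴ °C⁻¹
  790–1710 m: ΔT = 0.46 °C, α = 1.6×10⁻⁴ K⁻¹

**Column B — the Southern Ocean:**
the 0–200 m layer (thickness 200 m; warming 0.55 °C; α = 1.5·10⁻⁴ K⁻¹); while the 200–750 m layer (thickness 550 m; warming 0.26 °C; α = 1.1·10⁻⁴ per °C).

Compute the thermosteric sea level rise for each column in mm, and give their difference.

Δh_A ≈ 209 mm, Δh_B ≈ 32.2 mm; difference ≈ 177 mm

A 0.82 × 180 × 2.7×10⁻⁴ = 0.039852 m
A 610 × 2.6×10⁻⁴ × 0.64 = 0.101504 m
A Layer 3: 1.6×10⁻⁴ × 920 × 0.46 = 0.067712 m
A total: 0.209068 m
B 1.5×10⁻⁴ × 0.55 × 200 = 0.01650 m
B Layer 2: 550 × 1.1×10⁻⁴ × 0.26 = 0.01573 m
B total: 0.03223 m
Difference: 0.209068 − 0.03223 = 0.176838 m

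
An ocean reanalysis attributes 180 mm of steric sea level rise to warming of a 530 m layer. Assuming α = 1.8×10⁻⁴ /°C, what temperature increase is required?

ΔT = Δh/(αH) = 0.18 / (1.8×10⁻⁴ × 530) ≈ 1.887 K

1.9 K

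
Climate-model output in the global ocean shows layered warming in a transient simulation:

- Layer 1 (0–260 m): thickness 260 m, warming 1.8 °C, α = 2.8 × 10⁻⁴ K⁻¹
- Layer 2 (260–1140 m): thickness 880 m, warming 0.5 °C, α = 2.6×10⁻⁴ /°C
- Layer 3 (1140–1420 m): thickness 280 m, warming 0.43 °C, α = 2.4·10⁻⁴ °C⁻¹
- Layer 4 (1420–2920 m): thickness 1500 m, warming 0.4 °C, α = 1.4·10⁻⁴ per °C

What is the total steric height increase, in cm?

about 35.8 cm

0–260 m: 260 × 2.8×10⁻⁴ × 1.8 = 0.13104 m
260–1140 m: 2.6×10⁻⁴ × 880 × 0.5 = 0.11440 m
280 × 0.43 × 2.4×10⁻⁴ = 0.028896 m
1.4×10⁻⁴ × 1500 × 0.4 = 0.08400 m
Δh = 0.13104 + 0.11440 + 0.028896 + 0.08400 = 0.358336 m ≈ 35.8 cm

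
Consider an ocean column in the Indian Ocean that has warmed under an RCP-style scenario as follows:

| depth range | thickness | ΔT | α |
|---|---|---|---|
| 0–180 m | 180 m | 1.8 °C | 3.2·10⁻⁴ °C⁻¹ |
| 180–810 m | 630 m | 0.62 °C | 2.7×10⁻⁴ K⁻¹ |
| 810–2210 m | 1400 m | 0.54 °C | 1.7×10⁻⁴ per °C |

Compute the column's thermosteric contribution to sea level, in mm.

338 mm of thermosteric rise

0–180 m: 1.8 × 3.2×10⁻⁴ × 180 = 0.10368 m
630 × 2.7×10⁻⁴ × 0.62 = 0.105462 m
Layer 3: 0.54 × 1400 × 1.7×10⁻⁴ = 0.12852 m
Δh = 0.10368 + 0.105462 + 0.12852 = 0.337662 m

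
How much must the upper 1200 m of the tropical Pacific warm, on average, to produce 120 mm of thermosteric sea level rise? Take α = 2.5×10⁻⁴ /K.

about 0.400 K

ΔT = Δh/(αH) = 0.12 / (2.5×10⁻⁴ × 1200) = 0.4000 K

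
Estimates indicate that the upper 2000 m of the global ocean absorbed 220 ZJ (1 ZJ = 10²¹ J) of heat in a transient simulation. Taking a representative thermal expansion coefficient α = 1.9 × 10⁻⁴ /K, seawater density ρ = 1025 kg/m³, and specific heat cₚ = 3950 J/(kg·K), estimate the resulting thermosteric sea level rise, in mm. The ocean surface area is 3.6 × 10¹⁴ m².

about 28.7 mm

Per unit area: Q = 220×10²¹ / (3.6×10¹⁴) ≈ 6.111×10⁸ J/m²
Δh = αQ/(ρcₚ) = 1.9×10⁻⁴ × 6.111×10⁸ / (1025 × 3950) ≈ 0.028678 m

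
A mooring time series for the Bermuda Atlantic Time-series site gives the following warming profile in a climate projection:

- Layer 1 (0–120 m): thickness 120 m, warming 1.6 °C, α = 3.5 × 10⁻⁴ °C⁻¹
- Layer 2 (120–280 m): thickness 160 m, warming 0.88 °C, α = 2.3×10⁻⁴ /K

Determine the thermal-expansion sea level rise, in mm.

Δh ≈ 100 mm

0–120 m: 1.6 × 120 × 3.5×10⁻⁴ = 0.06720 m
Layer 2: 0.88 × 160 × 2.3×10⁻⁴ = 0.032384 m
Δh = 0.06720 + 0.032384 = 0.099584 m ≈ 100 mm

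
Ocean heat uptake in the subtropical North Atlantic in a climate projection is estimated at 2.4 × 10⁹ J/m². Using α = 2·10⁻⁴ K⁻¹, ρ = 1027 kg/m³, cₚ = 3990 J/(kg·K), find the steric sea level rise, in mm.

Δh = αQ/(ρcₚ) = 2×10⁻⁴ × 2.4×10⁹ / (1027 × 3990) ≈ 0.11714 m

117 mm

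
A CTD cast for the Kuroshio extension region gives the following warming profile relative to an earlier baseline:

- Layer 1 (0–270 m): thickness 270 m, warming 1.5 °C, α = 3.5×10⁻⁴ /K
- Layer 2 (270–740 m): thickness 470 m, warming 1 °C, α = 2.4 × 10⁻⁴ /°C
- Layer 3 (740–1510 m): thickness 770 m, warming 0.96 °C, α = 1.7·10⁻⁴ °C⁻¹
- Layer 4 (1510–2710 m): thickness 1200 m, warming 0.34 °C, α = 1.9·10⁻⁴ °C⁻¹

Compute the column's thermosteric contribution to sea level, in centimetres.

270 × 1.5 × 3.5×10⁻⁴ = 0.14175 m
470 × 2.4×10⁻⁴ × 1 = 0.11280 m
740–1510 m: 1.7×10⁻⁴ × 0.96 × 770 = 0.125664 m
1510–2710 m: 0.34 × 1200 × 1.9×10⁻⁴ = 0.07752 m
Δh = 0.14175 + 0.11280 + 0.125664 + 0.07752 = 0.457734 m ≈ 45.8 cm

45.8 cm of thermosteric rise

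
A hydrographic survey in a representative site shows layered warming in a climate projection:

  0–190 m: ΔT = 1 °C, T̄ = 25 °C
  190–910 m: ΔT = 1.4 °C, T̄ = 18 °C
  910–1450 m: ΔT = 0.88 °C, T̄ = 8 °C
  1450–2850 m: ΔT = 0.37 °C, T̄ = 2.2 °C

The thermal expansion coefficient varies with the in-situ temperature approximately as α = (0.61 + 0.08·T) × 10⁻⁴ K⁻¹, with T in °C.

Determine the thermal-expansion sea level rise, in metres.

Δh ≈ 0.356 m

Layer 1: α = (0.61 + 0.08×25)×10⁻⁴ = 2.61×10⁻⁴ K⁻¹
Layer 2: α = (0.61 + 0.08×18)×10⁻⁴ = 2.05×10⁻⁴ K⁻¹
Layer 3: α = (0.61 + 0.08×8)×10⁻⁴ = 1.25×10⁻⁴ K⁻¹
Layer 4: α = (0.61 + 0.08×2.2)×10⁻⁴ = 0.786×10⁻⁴ K⁻¹
0–190 m: 1 × 190 × 2.61×10⁻⁴ = 0.04959 m
190–910 m: 1.4 × 720 × 2.05×10⁻⁴ = 0.20664 m
Layer 3: 1.25×10⁻⁴ × 0.88 × 540 = 0.05940 m
1450–2850 m: 0.37 × 1400 × 0.786×10⁻⁴ = 0.0407148 m
Δh = 0.04959 + 0.20664 + 0.05940 + 0.0407148 = 0.3563448 m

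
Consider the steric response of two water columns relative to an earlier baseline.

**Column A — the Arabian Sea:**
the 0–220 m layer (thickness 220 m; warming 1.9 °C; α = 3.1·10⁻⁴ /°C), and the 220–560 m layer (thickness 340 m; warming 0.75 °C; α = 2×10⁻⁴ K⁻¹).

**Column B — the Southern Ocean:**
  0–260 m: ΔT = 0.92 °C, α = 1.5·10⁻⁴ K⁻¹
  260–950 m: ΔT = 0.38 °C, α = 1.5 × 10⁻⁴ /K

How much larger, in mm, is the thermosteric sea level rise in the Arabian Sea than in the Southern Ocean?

110 mm larger

A 220 × 1.9 × 3.1×10⁻⁴ = 0.12958 m
A 2×10⁻⁴ × 340 × 0.75 = 0.05100 m
A total: 0.18058 m
B 1.5×10⁻⁴ × 0.92 × 260 = 0.03588 m
B Layer 2: 0.38 × 690 × 1.5×10⁻⁴ = 0.03933 m
B total: 0.07521 m
Difference: 0.18058 − 0.07521 = 0.10537 m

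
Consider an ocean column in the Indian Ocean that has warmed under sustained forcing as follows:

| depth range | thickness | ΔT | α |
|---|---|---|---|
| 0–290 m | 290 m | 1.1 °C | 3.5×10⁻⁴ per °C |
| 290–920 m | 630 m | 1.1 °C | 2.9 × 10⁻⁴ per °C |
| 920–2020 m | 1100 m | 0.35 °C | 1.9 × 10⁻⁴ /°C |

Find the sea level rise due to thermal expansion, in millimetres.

390 mm

0–290 m: 1.1 × 3.5×10⁻⁴ × 290 = 0.11165 m
1.1 × 2.9×10⁻⁴ × 630 = 0.20097 m
Layer 3: 1100 × 1.9×10⁻⁴ × 0.35 = 0.07315 m
Δh = 0.11165 + 0.20097 + 0.07315 = 0.38577 m ≈ 390 mm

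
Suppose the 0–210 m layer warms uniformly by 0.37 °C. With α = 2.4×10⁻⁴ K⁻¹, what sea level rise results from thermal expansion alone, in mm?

Δh ≈ 18.6 mm

Δh = αΔT·H = 2.4×10⁻⁴ × 0.37 × 210 = 0.018648 m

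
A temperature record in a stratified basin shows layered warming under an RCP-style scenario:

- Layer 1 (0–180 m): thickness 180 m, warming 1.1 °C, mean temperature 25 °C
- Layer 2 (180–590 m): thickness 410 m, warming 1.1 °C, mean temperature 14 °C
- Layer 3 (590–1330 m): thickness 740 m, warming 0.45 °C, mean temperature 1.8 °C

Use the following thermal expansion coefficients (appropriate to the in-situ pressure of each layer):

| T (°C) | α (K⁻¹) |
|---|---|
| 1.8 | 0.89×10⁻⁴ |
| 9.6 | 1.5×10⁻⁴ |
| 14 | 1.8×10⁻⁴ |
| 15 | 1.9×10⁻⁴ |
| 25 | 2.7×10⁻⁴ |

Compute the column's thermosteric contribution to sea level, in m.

0.16 m

Layer 1 at 25 °C → α = 2.7×10⁻⁴ K⁻¹
Layer 2 at 14 °C → α = 1.8×10⁻⁴ K⁻¹
Layer 3 at 1.8 °C → α = 0.89×10⁻⁴ K⁻¹
0–180 m: 180 × 1.1 × 2.7×10⁻⁴ = 0.05346 m
410 × 1.8×10⁻⁴ × 1.1 = 0.08118 m
590–1330 m: 740 × 0.89×10⁻⁴ × 0.45 = 0.029637 m
Δh = 0.05346 + 0.08118 + 0.029637 = 0.164277 m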